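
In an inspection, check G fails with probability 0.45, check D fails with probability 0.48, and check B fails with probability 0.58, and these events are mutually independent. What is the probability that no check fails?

0.12012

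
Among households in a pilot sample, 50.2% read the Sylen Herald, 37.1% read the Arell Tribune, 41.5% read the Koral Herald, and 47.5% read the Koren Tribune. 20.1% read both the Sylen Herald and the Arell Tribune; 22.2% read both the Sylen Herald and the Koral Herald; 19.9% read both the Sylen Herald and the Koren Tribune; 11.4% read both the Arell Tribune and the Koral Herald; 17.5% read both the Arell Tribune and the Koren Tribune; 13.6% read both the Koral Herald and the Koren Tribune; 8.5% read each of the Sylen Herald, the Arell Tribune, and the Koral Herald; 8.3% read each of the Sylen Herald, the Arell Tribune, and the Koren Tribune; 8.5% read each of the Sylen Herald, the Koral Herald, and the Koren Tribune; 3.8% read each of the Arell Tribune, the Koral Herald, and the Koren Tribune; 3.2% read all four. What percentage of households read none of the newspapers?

P(at least one) = 50.2 + 37.1 + 41.5 + 47.5 − 20.1 − 22.2 − 19.9 − 11.4 − 17.5 − 13.6 + 8.5 + 8.3 + 8.5 + 3.8 − 3.2 = 97.5%
P(none) = 100% − 97.5% = 2.5%

2.5%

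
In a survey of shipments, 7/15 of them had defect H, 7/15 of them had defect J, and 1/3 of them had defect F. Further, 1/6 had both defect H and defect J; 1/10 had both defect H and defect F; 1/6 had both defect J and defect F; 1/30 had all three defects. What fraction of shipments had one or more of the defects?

By inclusion–exclusion:
P(≥1) = 7/15 + 7/15 + 1/3 − 1/6 − 1/10 − 1/6 + 1/30 = 13/15

13/15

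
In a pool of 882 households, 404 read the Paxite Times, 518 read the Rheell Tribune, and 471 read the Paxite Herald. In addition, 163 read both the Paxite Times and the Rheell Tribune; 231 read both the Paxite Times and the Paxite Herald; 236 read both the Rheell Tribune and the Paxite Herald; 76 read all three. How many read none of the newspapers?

43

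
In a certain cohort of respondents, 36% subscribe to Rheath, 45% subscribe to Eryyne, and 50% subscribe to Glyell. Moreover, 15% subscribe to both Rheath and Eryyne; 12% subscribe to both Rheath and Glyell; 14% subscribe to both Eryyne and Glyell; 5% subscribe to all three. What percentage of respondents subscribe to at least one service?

95%

By inclusion–exclusion:
P(≥1) = 36 + 45 + 50 − 15 − 12 − 14 + 5 = 95%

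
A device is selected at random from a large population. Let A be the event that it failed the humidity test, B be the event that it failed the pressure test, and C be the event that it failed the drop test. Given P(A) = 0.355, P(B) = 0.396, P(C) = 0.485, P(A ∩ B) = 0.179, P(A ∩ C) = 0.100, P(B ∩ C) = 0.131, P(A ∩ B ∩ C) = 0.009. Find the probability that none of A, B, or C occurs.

0.165

Using inclusion–exclusion:
P(A ∪ B ∪ C) = 0.355 + 0.396 + 0.485 − 0.179 − 0.100 − 0.131 + 0.009 = 0.835
P(none) = 1 − 0.835 = 0.165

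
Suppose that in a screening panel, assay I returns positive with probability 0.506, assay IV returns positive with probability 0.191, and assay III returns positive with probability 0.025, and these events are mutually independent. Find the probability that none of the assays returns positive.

0.38965485

Independence gives P(none) = ∏(1 − pᵢ).
P(none) = (1 − 0.506) × (1 − 0.191) × (1 − 0.025) = 0.494 × 0.809 × 0.975 = 0.38965485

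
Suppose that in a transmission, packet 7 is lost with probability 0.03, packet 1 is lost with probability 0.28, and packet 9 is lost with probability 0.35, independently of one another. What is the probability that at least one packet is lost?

P(none) = (1 − 0.03) × (1 − 0.28) × (1 − 0.35) = 0.97 × 0.72 × 0.65 = 0.45396
P(at least one) = 1 − 0.45396 = 0.54604

0.54604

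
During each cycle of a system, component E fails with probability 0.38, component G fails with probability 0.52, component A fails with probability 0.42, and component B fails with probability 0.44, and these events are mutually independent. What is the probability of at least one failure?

0.90333952

Independence gives P(none) = ∏(1 − pᵢ).
P(none) = (1 − 0.38) × (1 − 0.52) × (1 − 0.42) × (1 − 0.44) = 0.62 × 0.48 × 0.58 × 0.56 = 0.09666048
P(at least one) = 1 − 0.09666048 = 0.90333952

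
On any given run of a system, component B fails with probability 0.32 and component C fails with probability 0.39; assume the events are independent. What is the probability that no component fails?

0.4148

Independence gives P(none) = ∏(1 − pᵢ).
P(none) = (1 − 0.32) × (1 − 0.39) = 0.68 × 0.61 = 0.4148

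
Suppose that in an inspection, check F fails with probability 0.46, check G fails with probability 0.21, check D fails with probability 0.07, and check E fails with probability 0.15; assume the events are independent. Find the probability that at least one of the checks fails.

0.6627727

P(none) = (1 − 0.46) × (1 − 0.21) × (1 − 0.07) × (1 − 0.15) = 0.54 × 0.79 × 0.93 × 0.85 = 0.3372273
P(at least one) = 1 − 0.3372273 = 0.6627727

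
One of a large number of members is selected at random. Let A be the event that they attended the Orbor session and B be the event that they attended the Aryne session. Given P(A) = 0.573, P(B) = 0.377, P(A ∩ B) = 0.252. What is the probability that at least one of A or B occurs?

0.698

Using inclusion–exclusion:
P(A ∪ B) = 0.573 + 0.377 − 0.252 = 0.698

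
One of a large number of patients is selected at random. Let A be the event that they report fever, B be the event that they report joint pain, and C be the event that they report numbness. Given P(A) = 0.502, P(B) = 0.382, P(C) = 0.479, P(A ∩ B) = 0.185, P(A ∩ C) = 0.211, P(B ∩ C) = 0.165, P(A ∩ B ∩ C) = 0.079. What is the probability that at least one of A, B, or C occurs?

0.881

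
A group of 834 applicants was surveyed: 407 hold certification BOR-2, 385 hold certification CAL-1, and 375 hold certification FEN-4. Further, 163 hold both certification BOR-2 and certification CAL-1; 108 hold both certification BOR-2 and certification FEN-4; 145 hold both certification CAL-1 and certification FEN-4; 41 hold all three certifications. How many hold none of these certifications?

42

|at least one| = 407 + 385 + 375 − 163 − 108 − 145 + 41 = 792
None: 834 − 792 = 42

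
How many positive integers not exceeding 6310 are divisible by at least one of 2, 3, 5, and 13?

4757

3155 + 2103 + 1262 + 485 − 1051 − 631 − 242 − 420 − 161 − 97 + 210 + 80 + 48 + 32 − 16 = 4757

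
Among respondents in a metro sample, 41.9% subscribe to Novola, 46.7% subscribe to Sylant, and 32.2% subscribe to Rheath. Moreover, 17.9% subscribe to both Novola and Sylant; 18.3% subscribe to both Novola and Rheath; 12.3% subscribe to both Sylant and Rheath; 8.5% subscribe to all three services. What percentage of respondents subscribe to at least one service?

P(union) = 41.9 + 46.7 + 32.2 − 17.9 − 18.3 − 12.3 + 8.5 = 80.8%

80.8%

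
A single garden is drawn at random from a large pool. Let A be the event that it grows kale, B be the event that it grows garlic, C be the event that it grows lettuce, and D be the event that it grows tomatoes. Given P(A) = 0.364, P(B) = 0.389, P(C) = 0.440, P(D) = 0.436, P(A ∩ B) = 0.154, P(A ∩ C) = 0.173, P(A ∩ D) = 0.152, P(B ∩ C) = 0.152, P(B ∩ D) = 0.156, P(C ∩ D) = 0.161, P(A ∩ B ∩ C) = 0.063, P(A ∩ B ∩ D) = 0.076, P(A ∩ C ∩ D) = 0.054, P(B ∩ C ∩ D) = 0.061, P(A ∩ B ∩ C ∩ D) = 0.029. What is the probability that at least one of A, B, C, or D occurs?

P(A ∪ B ∪ C ∪ D) = 0.364 + 0.389 + 0.440 + 0.436 − 0.154 − 0.173 − 0.152 − 0.152 − 0.156 − 0.161 + 0.063 + 0.076 + 0.054 + 0.061 − 0.029 = 0.906

0.906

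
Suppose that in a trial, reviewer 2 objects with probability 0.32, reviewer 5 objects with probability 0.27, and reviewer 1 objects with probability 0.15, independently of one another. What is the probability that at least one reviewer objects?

P(none) = (1 − 0.32) × (1 − 0.27) × (1 − 0.15) = 0.68 × 0.73 × 0.85 = 0.42194
P(at least one) = 1 − 0.42194 = 0.57806

0.57806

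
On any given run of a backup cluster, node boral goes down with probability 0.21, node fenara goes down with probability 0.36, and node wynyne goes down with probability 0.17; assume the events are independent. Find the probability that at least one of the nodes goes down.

Independence gives P(none) = ∏(1 − pᵢ).
P(none) = (1 − 0.21) × (1 − 0.36) × (1 − 0.17) = 0.79 × 0.64 × 0.83 = 0.419648
P(at least one) = 1 − 0.419648 = 0.580352

0.580352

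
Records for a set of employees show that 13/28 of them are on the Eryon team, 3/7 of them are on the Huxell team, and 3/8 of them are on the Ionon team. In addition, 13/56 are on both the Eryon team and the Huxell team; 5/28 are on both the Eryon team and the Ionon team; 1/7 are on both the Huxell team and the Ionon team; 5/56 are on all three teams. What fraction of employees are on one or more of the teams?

45/56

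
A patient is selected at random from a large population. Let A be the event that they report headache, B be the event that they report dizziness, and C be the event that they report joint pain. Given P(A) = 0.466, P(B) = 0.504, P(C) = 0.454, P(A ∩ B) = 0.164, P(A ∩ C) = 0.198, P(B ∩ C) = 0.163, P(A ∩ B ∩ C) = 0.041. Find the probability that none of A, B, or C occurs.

0.060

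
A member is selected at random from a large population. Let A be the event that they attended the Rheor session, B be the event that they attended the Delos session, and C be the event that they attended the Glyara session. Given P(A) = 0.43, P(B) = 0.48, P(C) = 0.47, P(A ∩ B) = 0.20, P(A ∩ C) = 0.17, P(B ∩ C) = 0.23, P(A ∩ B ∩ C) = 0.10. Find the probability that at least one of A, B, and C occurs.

P(A ∪ B ∪ C) = 0.43 + 0.48 + 0.47 − 0.20 − 0.17 − 0.23 + 0.10 = 0.88

0.88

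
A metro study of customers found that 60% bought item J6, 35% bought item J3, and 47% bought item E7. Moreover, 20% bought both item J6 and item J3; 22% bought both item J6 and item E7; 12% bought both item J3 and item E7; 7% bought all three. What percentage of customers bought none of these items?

5%

By inclusion-exclusion,
P(≥1) = 60 + 35 + 47 − 20 − 22 − 12 + 7 = 95%
P(none) = 100% − 95% = 5%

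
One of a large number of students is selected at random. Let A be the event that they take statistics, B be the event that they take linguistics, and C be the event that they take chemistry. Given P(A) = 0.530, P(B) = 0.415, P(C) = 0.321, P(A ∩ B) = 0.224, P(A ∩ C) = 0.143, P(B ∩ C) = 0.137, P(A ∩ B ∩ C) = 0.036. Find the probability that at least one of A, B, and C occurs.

0.798

By inclusion-exclusion,
P(A ∪ B ∪ C) = 0.530 + 0.415 + 0.321 − 0.224 − 0.143 − 0.137 + 0.036 = 0.798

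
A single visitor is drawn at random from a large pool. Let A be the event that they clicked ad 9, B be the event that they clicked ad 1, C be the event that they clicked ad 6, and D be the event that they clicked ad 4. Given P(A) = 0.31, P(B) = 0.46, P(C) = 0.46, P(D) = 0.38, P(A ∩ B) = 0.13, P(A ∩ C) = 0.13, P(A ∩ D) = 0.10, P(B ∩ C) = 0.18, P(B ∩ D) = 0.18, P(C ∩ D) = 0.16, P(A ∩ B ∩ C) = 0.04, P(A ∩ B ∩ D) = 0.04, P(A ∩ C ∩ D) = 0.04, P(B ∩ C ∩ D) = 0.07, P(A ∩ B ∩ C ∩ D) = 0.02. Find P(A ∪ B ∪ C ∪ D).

By inclusion-exclusion,
P(A ∪ B ∪ C ∪ D) = 0.31 + 0.46 + 0.46 + 0.38 − 0.13 − 0.13 − 0.10 − 0.18 − 0.18 − 0.16 + 0.04 + 0.04 + 0.04 + 0.07 − 0.02 = 0.90

0.90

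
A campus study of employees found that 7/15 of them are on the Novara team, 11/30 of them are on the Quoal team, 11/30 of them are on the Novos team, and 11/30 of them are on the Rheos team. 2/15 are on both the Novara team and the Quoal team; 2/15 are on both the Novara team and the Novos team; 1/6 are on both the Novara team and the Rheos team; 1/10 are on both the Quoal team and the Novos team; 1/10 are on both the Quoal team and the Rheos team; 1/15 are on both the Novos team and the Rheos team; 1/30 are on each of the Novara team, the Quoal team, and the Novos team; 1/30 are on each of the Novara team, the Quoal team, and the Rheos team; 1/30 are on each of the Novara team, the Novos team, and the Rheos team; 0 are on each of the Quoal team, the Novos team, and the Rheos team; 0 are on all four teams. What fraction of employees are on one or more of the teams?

29/30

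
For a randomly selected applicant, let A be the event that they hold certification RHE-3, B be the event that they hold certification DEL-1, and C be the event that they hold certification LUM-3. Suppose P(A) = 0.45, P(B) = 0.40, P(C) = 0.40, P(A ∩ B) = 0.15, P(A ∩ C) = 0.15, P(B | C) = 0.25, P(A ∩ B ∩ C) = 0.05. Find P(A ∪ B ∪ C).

P(B ∩ C) = P(C)·P(B|C) = 0.40 × 0.25 = 0.10
P(A ∪ B ∪ C) = 0.45 + 0.40 + 0.40 − 0.15 − 0.15 − 0.10 + 0.05 = 0.90

0.90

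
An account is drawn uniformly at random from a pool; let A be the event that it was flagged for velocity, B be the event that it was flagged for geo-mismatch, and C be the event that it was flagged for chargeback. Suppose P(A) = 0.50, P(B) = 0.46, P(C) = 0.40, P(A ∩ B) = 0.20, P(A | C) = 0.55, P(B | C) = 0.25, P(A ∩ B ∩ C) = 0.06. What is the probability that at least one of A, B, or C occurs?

0.90

P(A ∩ C) = P(C)·P(A|C) = 0.40 × 0.55 = 0.22
P(B ∩ C) = P(C)·P(B|C) = 0.40 × 0.25 = 0.10
P(A ∪ B ∪ C) = 0.50 + 0.46 + 0.40 − 0.20 − 0.22 − 0.10 + 0.06 = 0.90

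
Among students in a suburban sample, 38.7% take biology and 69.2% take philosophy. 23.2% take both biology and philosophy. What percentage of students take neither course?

15.3%

P(≥1) = 38.7 + 69.2 − 23.2 = 84.7%
P(none) = 100% − 84.7% = 15.3%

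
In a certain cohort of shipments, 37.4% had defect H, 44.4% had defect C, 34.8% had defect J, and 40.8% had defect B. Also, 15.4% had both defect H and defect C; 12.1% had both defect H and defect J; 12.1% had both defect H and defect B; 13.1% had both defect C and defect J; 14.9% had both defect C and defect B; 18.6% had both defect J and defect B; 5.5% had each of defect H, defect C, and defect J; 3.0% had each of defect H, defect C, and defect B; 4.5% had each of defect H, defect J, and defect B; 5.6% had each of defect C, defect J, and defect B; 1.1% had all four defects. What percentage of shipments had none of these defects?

P(≥1) = 37.4 + 44.4 + 34.8 + 40.8 − 15.4 − 12.1 − 12.1 − 13.1 − 14.9 − 18.6 + 5.5 + 3.0 + 4.5 + 5.6 − 1.1 = 88.7%
P(none) = 100% − 88.7% = 11.3%

11.3%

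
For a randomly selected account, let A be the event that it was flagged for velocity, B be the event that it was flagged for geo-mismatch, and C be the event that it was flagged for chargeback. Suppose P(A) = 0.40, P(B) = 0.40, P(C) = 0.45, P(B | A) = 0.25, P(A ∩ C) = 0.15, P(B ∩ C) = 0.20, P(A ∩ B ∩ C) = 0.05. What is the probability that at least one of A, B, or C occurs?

P(A ∩ B) = P(A)·P(B|A) = 0.40 × 0.25 = 0.10
Inclusion–exclusion gives
P(A ∪ B ∪ C) = 0.40 + 0.40 + 0.45 − 0.10 − 0.15 − 0.20 + 0.05 = 0.85

0.85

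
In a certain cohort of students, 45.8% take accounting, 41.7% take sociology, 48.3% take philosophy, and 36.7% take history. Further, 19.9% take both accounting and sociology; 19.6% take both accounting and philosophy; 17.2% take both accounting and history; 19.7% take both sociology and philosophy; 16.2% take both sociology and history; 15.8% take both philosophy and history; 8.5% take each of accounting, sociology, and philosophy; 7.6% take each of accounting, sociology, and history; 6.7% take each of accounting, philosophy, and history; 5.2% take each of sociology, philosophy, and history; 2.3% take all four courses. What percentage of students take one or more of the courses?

P(at least one) = 45.8 + 41.7 + 48.3 + 36.7 − 19.9 − 19.6 − 17.2 − 19.7 − 16.2 − 15.8 + 8.5 + 7.6 + 6.7 + 5.2 − 2.3 = 89.8%

89.8%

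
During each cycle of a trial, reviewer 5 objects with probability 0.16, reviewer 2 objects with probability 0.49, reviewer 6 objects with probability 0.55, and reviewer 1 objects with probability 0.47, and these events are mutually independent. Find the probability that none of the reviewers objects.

0.1021734

Since the events are independent, P(none) is the product of the individual non-occurrence probabilities.
P(none) = (1 − 0.16) × (1 − 0.49) × (1 − 0.55) × (1 − 0.47) = 0.84 × 0.51 × 0.45 × 0.53 = 0.1021734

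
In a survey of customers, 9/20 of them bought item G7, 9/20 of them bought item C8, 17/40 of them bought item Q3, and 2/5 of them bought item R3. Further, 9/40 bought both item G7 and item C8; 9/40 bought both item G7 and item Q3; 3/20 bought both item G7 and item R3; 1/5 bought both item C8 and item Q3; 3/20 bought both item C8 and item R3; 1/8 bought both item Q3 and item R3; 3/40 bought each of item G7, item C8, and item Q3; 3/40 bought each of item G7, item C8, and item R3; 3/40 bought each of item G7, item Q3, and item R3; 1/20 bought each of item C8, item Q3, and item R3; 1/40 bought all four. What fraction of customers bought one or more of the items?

9/10

Apply inclusion-exclusion:
P(at least one) = 9/20 + 9/20 + 17/40 + 2/5 − 9/40 − 9/40 − 3/20 − 1/5 − 3/20 − 1/8 + 3/40 + 3/40 + 3/40 + 1/20 − 1/40 = 9/10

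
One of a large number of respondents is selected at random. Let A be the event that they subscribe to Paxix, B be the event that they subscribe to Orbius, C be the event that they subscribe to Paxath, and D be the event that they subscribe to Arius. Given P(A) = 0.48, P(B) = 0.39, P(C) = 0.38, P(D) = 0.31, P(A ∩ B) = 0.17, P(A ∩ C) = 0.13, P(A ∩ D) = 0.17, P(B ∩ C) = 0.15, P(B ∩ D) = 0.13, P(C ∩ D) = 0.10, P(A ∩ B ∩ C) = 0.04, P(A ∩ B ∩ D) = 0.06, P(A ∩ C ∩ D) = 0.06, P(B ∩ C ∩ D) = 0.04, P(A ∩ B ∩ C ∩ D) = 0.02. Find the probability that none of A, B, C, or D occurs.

By inclusion–exclusion:
P(A ∪ B ∪ C ∪ D) = 0.48 + 0.39 + 0.38 + 0.31 − 0.17 − 0.13 − 0.17 − 0.15 − 0.13 − 0.10 + 0.04 + 0.06 + 0.06 + 0.04 − 0.02 = 0.89
P(none) = 1 − 0.89 = 0.11

0.11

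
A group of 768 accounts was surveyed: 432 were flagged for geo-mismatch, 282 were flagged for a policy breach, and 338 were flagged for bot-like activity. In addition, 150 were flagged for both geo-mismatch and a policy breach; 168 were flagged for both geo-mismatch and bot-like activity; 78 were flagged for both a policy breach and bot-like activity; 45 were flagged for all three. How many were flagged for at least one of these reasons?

701

Inclusion–exclusion gives
|at least one| = 432 + 282 + 338 − 150 − 168 − 78 + 45 = 701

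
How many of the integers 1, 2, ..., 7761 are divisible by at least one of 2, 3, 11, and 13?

Using inclusion–exclusion:
⌊7761/2⌋ + ⌊7761/3⌋ + ⌊7761/11⌋ + ⌊7761/13⌋ − ⌊7761/6⌋ − ⌊7761/22⌋ − ⌊7761/26⌋ − ⌊7761/33⌋ − ⌊7761/39⌋ − ⌊7761/143⌋ + ⌊7761/66⌋ + ⌊7761/78⌋ + ⌊7761/286⌋ + ⌊7761/429⌋ − ⌊7761/858⌋ = 3880 + 2587 + 705 + 597 − 1293 − 352 − 298 − 235 − 199 − 54 + 117 + 99 + 27 + 18 − 9 = 5590

5590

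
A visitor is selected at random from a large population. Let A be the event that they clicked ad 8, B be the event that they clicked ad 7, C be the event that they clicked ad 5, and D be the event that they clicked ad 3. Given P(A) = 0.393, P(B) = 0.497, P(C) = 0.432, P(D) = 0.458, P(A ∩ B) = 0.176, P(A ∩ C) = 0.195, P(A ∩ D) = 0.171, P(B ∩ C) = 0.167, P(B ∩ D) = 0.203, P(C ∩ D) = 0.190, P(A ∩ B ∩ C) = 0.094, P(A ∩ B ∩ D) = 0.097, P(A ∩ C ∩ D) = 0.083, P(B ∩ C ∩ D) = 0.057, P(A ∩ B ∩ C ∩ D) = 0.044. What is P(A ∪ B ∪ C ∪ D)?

0.965

Using inclusion–exclusion:
P(A ∪ B ∪ C ∪ D) = 0.393 + 0.497 + 0.432 + 0.458 − 0.176 − 0.195 − 0.171 − 0.167 − 0.203 − 0.190 + 0.094 + 0.097 + 0.083 + 0.057 − 0.044 = 0.965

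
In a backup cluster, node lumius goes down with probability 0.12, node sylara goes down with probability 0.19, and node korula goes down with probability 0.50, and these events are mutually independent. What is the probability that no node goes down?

0.3564

Independence gives P(none) = ∏(1 − pᵢ).
P(none) = (1 − 0.12) × (1 − 0.19) × (1 − 0.50) = 0.88 × 0.81 × 0.50 = 0.3564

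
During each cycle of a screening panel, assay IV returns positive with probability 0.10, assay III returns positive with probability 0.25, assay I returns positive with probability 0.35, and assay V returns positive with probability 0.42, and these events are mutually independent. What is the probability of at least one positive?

Since the events are independent, P(none) is the product of the individual non-occurrence probabilities.
P(none) = (1 − 0.10) × (1 − 0.25) × (1 − 0.35) × (1 − 0.42) = 0.90 × 0.75 × 0.65 × 0.58 = 0.254475
P(at least one) = 1 − 0.254475 = 0.745525

0.745525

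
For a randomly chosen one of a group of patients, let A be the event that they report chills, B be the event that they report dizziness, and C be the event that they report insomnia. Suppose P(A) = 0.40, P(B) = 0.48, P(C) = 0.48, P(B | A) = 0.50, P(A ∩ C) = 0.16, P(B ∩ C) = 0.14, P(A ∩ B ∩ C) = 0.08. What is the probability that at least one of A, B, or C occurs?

0.94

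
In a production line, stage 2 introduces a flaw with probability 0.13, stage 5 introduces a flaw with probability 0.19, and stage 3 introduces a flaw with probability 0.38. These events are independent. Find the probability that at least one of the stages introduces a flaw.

P(none) = (1 − 0.13) × (1 − 0.19) × (1 − 0.38) = 0.87 × 0.81 × 0.62 = 0.436914
P(at least one) = 1 − 0.436914 = 0.563086

0.563086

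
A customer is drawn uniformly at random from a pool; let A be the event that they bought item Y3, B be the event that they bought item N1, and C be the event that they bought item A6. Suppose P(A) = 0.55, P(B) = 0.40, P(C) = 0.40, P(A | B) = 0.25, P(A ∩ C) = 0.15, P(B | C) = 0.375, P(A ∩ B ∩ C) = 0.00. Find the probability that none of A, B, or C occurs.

0.05

P(A ∩ B) = P(B)·P(A|B) = 0.40 × 0.25 = 0.10
P(B ∩ C) = P(C)·P(B|C) = 0.40 × 0.375 = 0.15
P(A ∪ B ∪ C) = 0.55 + 0.40 + 0.40 − 0.10 − 0.15 − 0.15 + 0.00 = 0.95
P(none) = 1 − 0.95 = 0.05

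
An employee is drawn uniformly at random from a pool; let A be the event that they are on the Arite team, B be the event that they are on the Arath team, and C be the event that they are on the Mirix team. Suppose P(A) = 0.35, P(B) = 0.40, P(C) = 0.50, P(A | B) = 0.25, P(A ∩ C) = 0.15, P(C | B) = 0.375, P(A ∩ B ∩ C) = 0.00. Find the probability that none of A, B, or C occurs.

P(A ∩ B) = P(B)·P(A|B) = 0.40 × 0.25 = 0.10
P(B ∩ C) = P(B)·P(C|B) = 0.40 × 0.375 = 0.15
P(A ∪ B ∪ C) = 0.35 + 0.40 + 0.50 − 0.10 − 0.15 − 0.15 + 0.00 = 0.85
P(none) = 1 − 0.85 = 0.15

0.15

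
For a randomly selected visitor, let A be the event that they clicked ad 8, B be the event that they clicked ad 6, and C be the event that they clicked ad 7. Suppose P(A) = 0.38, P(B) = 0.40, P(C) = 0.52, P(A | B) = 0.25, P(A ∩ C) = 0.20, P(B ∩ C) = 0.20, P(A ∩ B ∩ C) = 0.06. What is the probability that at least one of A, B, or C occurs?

P(A ∩ B) = P(B)·P(A|B) = 0.40 × 0.25 = 0.10
By inclusion–exclusion:
P(A ∪ B ∪ C) = 0.38 + 0.40 + 0.52 − 0.10 − 0.20 − 0.20 + 0.06 = 0.86

0.86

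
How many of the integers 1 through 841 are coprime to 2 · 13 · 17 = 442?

Apply inclusion-exclusion:
floor(841/2) + floor(841/13) + floor(841/17) − floor(841/26) − floor(841/34) − floor(841/221) + floor(841/442) = 420 + 64 + 49 − 32 − 24 − 3 + 1 = 475
841 − 475 = 366

366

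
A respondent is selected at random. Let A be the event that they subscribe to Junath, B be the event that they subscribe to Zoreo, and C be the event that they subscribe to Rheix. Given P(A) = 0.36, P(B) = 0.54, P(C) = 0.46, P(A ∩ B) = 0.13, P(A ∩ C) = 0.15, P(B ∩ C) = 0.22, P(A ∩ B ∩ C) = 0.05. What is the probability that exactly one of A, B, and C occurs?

0.51

Using the inclusion–exclusion count for exactly one event:
P(exactly one) = 0.36 + 0.54 + 0.46 − 2·0.13 − 2·0.15 − 2·0.22 + 3·0.05 = 0.51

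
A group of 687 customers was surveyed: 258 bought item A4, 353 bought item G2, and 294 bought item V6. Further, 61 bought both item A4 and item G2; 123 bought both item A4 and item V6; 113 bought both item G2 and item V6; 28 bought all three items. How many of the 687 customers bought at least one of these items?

636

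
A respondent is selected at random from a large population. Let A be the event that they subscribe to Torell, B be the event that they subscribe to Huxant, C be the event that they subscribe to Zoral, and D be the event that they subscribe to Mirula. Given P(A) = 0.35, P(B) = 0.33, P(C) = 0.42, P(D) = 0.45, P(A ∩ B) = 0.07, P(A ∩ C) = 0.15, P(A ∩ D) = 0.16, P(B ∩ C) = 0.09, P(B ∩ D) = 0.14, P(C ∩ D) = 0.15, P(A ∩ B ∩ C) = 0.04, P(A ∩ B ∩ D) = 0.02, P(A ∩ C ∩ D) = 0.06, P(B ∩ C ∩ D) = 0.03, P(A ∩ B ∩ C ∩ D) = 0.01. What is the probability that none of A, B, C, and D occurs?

Using inclusion–exclusion:
P(A ∪ B ∪ C ∪ D) = 0.35 + 0.33 + 0.42 + 0.45 − 0.07 − 0.15 − 0.16 − 0.09 − 0.14 − 0.15 + 0.04 + 0.02 + 0.06 + 0.03 − 0.01 = 0.93
P(none) = 1 − 0.93 = 0.07

0.07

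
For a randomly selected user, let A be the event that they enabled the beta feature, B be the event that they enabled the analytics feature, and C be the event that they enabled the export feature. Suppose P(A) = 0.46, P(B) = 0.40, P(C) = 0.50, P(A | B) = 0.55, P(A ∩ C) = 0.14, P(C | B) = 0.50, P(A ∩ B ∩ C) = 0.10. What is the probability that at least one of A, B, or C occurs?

0.90

P(A ∩ B) = P(B)·P(A|B) = 0.40 × 0.55 = 0.22
P(B ∩ C) = P(B)·P(C|B) = 0.40 × 0.50 = 0.20
Using inclusion–exclusion:
P(A ∪ B ∪ C) = 0.46 + 0.40 + 0.50 − 0.22 − 0.14 − 0.20 + 0.10 = 0.90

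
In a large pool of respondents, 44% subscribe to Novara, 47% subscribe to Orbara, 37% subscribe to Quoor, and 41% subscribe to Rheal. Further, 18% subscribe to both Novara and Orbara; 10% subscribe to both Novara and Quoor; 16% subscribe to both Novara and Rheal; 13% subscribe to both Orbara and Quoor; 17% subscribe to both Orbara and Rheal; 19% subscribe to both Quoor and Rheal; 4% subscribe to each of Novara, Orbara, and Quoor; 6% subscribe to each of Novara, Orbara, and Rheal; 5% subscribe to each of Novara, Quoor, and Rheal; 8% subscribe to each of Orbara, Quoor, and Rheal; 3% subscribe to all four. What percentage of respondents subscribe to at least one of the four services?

96%

By inclusion–exclusion:
P(at least one) = 44 + 47 + 37 + 41 − 18 − 10 − 16 − 13 − 17 − 19 + 4 + 6 + 5 + 8 − 3 = 96%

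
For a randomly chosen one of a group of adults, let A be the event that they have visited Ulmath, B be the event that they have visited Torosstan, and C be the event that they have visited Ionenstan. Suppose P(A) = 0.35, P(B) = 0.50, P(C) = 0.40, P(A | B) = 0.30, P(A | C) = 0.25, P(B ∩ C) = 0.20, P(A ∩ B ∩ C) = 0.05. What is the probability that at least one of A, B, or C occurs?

0.85

P(A ∩ B) = P(B)·P(A|B) = 0.50 × 0.30 = 0.15
P(A ∩ C) = P(C)·P(A|C) = 0.40 × 0.25 = 0.10
P(A ∪ B ∪ C) = 0.35 + 0.50 + 0.40 − 0.15 − 0.10 − 0.20 + 0.05 = 0.85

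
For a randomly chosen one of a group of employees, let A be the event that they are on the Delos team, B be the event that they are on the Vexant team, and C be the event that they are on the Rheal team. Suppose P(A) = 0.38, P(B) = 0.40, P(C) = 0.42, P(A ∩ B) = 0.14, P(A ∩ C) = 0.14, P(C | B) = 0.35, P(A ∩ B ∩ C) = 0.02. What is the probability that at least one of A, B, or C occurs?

P(B ∩ C) = P(B)·P(C|B) = 0.40 × 0.35 = 0.14
By inclusion-exclusion,
P(A ∪ B ∪ C) = 0.38 + 0.40 + 0.42 − 0.14 − 0.14 − 0.14 + 0.02 = 0.80

0.80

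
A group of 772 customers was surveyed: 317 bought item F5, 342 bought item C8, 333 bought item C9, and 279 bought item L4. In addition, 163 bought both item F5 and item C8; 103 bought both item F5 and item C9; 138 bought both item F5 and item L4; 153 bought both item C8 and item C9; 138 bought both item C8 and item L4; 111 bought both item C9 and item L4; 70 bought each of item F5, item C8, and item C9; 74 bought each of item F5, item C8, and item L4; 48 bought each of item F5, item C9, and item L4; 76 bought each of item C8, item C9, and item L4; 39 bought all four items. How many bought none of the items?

78

Apply inclusion-exclusion:
N(≥1) = 317 + 342 + 333 + 279 − 163 − 103 − 138 − 153 − 138 − 111 + 70 + 74 + 48 + 76 − 39 = 694
None: 772 − 694 = 78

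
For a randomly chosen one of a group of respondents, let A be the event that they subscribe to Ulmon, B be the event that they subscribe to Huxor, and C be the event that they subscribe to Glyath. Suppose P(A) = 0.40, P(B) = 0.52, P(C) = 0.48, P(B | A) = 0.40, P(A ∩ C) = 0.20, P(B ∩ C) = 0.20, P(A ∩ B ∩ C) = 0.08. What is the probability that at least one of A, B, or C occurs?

0.92

P(A ∩ B) = P(A)·P(B|A) = 0.40 × 0.40 = 0.16
Using inclusion–exclusion:
P(A ∪ B ∪ C) = 0.40 + 0.52 + 0.48 − 0.16 − 0.20 − 0.20 + 0.08 = 0.92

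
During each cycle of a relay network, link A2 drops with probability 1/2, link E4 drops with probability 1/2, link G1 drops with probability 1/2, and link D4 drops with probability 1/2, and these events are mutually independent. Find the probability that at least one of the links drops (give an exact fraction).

15/16

Since the events are independent, P(none) is the product of the individual non-occurrence probabilities.
P(none) = (1 − 1/2) × (1 − 1/2) × (1 − 1/2) × (1 − 1/2) = 1/2 × 1/2 × 1/2 × 1/2 = 1/16
P(at least one) = 1 − 1/16 = 15/16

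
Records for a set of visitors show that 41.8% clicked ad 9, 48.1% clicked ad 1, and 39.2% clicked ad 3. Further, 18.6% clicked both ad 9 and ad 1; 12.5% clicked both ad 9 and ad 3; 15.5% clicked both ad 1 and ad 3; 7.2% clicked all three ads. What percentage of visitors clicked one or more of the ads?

By inclusion-exclusion,
P(at least one) = 41.8 + 48.1 + 39.2 − 18.6 − 12.5 − 15.5 + 7.2 = 89.7%

89.7%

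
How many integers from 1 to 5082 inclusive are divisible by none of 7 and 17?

4100

Apply inclusion-exclusion:
floor(5082/7) + floor(5082/17) − floor(5082/119) = 726 + 298 − 42 = 982
5082 − 982 = 4100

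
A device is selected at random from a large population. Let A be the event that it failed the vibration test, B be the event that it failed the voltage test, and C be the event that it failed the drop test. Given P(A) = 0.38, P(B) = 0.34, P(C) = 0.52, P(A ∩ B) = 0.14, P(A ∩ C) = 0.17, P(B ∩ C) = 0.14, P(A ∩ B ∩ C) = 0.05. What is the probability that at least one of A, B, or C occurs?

Apply inclusion-exclusion:
P(A ∪ B ∪ C) = 0.38 + 0.34 + 0.52 − 0.14 − 0.17 − 0.14 + 0.05 = 0.84

0.84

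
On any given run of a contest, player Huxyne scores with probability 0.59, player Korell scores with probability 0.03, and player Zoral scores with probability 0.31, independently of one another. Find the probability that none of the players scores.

Independence gives P(none) = ∏(1 − pᵢ).
P(none) = (1 − 0.59) × (1 − 0.03) × (1 − 0.31) = 0.41 × 0.97 × 0.69 = 0.274413

0.274413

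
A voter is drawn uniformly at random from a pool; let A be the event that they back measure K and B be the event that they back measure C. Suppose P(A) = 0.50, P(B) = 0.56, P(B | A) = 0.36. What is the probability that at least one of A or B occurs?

0.88

P(A ∩ B) = P(A)·P(B|A) = 0.50 × 0.36 = 0.18
Using inclusion–exclusion:
P(A ∪ B) = 0.50 + 0.56 − 0.18 = 0.88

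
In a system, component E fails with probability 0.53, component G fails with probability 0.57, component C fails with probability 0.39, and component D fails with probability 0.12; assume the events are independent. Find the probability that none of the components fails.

P(none) = (1 − 0.53) × (1 − 0.57) × (1 − 0.39) × (1 − 0.12) = 0.47 × 0.43 × 0.61 × 0.88 = 0.10848728

0.10848728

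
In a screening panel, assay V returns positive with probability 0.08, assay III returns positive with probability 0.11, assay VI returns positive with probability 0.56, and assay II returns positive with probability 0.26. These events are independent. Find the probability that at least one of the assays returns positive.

P(none) = (1 − 0.08) × (1 − 0.11) × (1 − 0.56) × (1 − 0.26) = 0.92 × 0.89 × 0.44 × 0.74 = 0.26660128
P(at least one) = 1 − 0.26660128 = 0.73339872

0.73339872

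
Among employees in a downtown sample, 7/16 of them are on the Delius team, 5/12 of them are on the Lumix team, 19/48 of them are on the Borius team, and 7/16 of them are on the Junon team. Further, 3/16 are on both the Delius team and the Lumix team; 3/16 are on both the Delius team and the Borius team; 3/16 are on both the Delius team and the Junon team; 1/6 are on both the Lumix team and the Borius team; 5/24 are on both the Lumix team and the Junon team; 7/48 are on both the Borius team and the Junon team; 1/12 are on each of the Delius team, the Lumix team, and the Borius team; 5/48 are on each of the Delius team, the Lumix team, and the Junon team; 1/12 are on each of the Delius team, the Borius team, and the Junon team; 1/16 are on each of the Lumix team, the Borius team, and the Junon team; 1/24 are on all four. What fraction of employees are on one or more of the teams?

43/48

By inclusion-exclusion,
P(≥1) = 7/16 + 5/12 + 19/48 + 7/16 − 3/16 − 3/16 − 3/16 − 1/6 − 5/24 − 7/48 + 1/12 + 5/48 + 1/12 + 1/16 − 1/24 = 43/48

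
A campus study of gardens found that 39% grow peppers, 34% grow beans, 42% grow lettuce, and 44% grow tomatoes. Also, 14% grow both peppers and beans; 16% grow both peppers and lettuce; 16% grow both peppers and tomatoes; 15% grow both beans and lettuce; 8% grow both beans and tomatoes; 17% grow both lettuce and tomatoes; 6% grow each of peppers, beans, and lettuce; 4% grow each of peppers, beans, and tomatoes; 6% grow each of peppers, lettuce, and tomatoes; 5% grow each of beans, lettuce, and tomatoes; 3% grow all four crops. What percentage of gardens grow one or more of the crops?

P(at least one) = 39 + 34 + 42 + 44 − 14 − 16 − 16 − 15 − 8 − 17 + 6 + 4 + 6 + 5 − 3 = 91%

91%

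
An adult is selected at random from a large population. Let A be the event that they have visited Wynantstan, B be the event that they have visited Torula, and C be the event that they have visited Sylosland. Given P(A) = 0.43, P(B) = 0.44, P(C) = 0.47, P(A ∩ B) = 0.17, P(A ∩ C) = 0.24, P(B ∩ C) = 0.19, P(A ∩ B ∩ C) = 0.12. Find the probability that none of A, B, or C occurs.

Apply inclusion-exclusion:
P(A ∪ B ∪ C) = 0.43 + 0.44 + 0.47 − 0.17 − 0.24 − 0.19 + 0.12 = 0.86
P(none) = 1 − 0.86 = 0.14

0.14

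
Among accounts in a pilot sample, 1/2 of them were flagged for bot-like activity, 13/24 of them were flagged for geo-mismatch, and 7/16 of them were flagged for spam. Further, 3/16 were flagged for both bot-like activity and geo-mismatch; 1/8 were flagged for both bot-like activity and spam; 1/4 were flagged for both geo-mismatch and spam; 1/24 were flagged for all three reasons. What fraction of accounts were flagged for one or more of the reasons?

23/24

By inclusion-exclusion,
P(union) = 1/2 + 13/24 + 7/16 − 3/16 − 1/8 − 1/4 + 1/24 = 23/24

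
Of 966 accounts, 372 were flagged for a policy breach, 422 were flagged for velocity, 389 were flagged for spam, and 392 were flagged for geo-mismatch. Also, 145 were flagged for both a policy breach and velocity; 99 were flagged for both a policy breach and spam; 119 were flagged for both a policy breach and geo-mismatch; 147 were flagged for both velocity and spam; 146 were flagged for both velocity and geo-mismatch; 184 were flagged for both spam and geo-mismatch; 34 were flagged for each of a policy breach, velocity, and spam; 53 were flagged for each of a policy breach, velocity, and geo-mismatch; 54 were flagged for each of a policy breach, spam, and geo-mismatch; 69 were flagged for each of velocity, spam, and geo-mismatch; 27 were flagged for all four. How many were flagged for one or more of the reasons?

918

N(≥1) = 372 + 422 + 389 + 392 − 145 − 99 − 119 − 147 − 146 − 184 + 34 + 53 + 54 + 69 − 27 = 918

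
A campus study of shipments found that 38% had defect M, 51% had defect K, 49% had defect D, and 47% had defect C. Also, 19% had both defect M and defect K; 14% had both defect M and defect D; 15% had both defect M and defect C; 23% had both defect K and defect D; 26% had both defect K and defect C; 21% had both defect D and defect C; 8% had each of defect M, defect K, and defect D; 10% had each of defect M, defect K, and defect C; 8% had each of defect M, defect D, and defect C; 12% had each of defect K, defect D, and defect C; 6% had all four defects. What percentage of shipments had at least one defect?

P(≥1) = 38 + 51 + 49 + 47 − 19 − 14 − 15 − 23 − 26 − 21 + 8 + 10 + 8 + 12 − 6 = 99%

99%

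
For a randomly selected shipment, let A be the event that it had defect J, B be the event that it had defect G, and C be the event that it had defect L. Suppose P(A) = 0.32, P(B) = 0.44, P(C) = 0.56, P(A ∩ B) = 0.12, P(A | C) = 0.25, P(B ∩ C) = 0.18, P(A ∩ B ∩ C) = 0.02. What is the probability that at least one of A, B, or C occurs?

0.90

P(A ∩ C) = P(C)·P(A|C) = 0.56 × 0.25 = 0.14
Inclusion–exclusion gives
P(A ∪ B ∪ C) = 0.32 + 0.44 + 0.56 − 0.12 − 0.14 − 0.18 + 0.02 = 0.90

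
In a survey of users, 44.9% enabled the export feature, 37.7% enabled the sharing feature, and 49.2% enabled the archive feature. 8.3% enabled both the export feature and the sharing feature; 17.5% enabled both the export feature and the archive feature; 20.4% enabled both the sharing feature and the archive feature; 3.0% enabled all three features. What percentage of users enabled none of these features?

11.4%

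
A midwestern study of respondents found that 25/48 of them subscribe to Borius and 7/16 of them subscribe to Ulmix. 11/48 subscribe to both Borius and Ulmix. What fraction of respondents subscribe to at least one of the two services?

Apply inclusion-exclusion:
P(≥1) = 25/48 + 7/16 − 11/48 = 35/48

35/48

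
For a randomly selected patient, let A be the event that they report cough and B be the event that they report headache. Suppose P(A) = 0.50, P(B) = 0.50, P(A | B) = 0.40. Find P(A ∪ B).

0.80

P(A ∩ B) = P(B)·P(A|B) = 0.50 × 0.40 = 0.20
Apply inclusion-exclusion:
P(A ∪ B) = 0.50 + 0.50 − 0.20 = 0.80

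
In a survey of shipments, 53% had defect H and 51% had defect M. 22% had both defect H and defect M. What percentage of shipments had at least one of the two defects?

P(≥1) = 53 + 51 − 22 = 82%

82%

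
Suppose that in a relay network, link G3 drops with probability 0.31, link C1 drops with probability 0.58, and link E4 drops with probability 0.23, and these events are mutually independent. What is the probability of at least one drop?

Independence gives P(none) = ∏(1 − pᵢ).
P(none) = (1 − 0.31) × (1 − 0.58) × (1 − 0.23) = 0.69 × 0.42 × 0.77 = 0.223146
P(at least one) = 1 − 0.223146 = 0.776854

0.776854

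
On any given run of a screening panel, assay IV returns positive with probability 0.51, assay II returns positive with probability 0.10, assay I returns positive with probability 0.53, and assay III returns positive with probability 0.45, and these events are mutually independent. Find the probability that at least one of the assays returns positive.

0.8860015

Independence gives P(none) = ∏(1 − pᵢ).
P(none) = (1 − 0.51) × (1 − 0.10) × (1 − 0.53) × (1 − 0.45) = 0.49 × 0.90 × 0.47 × 0.55 = 0.1139985
P(at least one) = 1 − 0.1139985 = 0.8860015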